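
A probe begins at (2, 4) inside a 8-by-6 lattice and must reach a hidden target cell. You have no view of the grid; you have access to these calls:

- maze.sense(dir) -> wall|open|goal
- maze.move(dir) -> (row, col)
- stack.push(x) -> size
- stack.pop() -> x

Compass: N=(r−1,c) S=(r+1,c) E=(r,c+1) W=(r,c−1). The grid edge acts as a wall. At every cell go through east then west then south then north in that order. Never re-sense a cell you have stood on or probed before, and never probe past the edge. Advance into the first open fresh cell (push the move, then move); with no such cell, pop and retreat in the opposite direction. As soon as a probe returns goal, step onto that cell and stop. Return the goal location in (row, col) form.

→ maze.sense(east)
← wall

→ maze.sense(west)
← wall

→ maze.sense(south)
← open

→ stack.push(south)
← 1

→ maze.move(south)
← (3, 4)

→ maze.sense(east)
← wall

→ maze.sense(west)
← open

→ stack.push(west)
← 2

→ maze.move(west)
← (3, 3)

→ maze.sense(west)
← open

→ stack.push(west)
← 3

→ maze.move(west)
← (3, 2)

→ maze.sense(west)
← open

→ stack.push(west)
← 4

→ maze.move(west)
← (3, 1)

→ maze.sense(west)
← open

→ stack.push(west)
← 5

→ maze.move(west)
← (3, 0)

→ maze.sense(south)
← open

→ stack.push(south)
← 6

→ maze.move(south)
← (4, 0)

→ maze.sense(east)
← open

→ stack.push(east)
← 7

→ maze.move(east)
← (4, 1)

→ maze.sense(east)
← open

→ stack.push(east)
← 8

→ maze.move(east)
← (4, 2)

→ maze.sense(east)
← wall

→ maze.sense(south)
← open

→ stack.push(south)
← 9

→ maze.move(south)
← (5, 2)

→ maze.sense(east)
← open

→ stack.push(east)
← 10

→ maze.move(east)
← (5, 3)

→ maze.sense(east)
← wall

→ maze.sense(south)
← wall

→ stack.pop()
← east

→ maze.move(west)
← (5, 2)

→ maze.sense(west)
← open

→ stack.push(west)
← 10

→ maze.move(west)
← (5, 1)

→ maze.sense(west)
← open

→ stack.push(west)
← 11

→ maze.move(west)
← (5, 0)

→ maze.sense(south)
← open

→ stack.push(south)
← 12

→ maze.move(south)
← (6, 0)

→ maze.sense(east)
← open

→ stack.push(east)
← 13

→ maze.move(east)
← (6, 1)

→ maze.sense(east)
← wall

→ maze.sense(south)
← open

→ stack.push(south)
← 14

→ maze.move(south)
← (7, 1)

→ maze.sense(east)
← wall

→ maze.sense(west)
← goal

→ maze.move(west)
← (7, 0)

Answer: (7, 0)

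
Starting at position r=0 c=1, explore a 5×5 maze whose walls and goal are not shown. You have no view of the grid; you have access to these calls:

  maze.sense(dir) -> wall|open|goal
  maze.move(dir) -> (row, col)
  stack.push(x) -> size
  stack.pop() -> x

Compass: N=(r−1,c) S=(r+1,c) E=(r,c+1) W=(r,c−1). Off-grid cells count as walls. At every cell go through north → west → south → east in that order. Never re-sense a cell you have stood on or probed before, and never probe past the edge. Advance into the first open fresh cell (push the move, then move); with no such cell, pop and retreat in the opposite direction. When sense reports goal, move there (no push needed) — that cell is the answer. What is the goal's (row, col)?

Step: maze.sense[west]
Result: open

Step: stack.push[west]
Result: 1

Step: maze.move[west]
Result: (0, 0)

Step: maze.sense[south]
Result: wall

Step: stack.pop[]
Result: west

Step: maze.move[east]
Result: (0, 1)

Step: maze.sense[south]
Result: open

Step: stack.push[south]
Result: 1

Step: maze.move[south]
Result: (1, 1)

Step: maze.sense[south]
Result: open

Step: stack.push[south]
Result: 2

Step: maze.move[south]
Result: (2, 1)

Step: maze.sense[west]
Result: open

Step: stack.push[west]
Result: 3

Step: maze.move[west]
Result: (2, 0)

Step: maze.sense[south]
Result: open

Step: stack.push[south]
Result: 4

Step: maze.move[south]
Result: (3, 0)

Step: maze.sense[south]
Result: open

Step: stack.push[south]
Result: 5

Step: maze.move[south]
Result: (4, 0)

Step: maze.sense[east]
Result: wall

Step: stack.pop[]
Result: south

Step: maze.move[north]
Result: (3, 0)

Step: maze.sense[east]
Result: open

Step: stack.push[east]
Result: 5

Step: maze.move[east]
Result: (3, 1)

Step: maze.sense[east]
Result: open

Step: stack.push[east]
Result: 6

Step: maze.move[east]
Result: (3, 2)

Step: maze.sense[north]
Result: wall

Step: maze.sense[south]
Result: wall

Step: maze.sense[east]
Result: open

Step: stack.push[east]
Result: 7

Step: maze.move[east]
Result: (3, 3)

Step: maze.sense[north]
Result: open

Step: stack.push[north]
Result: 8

Step: maze.move[north]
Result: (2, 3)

Step: maze.sense[north]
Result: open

Step: stack.push[north]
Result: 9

Step: maze.move[north]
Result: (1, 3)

Step: maze.sense[north]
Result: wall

Step: maze.sense[west]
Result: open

Step: stack.push[west]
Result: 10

Step: maze.move[west]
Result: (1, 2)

Step: maze.sense[north]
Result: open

Step: stack.push[north]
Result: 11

Step: maze.move[north]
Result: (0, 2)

Step: stack.pop[]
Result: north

Step: maze.move[south]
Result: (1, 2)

Step: stack.pop[]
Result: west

Step: maze.move[east]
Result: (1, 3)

Step: maze.sense[east]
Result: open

Step: stack.push[east]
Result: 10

Step: maze.move[east]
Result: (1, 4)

Step: maze.sense[north]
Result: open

Step: stack.push[north]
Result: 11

Step: maze.move[north]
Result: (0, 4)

Step: stack.pop[]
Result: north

Step: maze.move[south]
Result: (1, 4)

Step: maze.sense[south]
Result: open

Step: stack.push[south]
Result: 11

Step: maze.move[south]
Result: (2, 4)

Step: maze.sense[south]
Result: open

Step: stack.push[south]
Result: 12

Step: maze.move[south]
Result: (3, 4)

Step: maze.sense[south]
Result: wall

Step: stack.pop[]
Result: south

Step: maze.move[north]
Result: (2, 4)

Step: stack.pop[]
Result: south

Step: maze.move[north]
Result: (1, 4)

Step: stack.pop[]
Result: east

Step: maze.move[west]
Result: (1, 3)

Step: stack.pop[]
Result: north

Step: maze.move[south]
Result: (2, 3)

Step: stack.pop[]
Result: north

Step: maze.move[south]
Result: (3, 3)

Step: maze.sense[south]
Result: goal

Step: maze.move[south]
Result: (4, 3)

Answer: (4, 3)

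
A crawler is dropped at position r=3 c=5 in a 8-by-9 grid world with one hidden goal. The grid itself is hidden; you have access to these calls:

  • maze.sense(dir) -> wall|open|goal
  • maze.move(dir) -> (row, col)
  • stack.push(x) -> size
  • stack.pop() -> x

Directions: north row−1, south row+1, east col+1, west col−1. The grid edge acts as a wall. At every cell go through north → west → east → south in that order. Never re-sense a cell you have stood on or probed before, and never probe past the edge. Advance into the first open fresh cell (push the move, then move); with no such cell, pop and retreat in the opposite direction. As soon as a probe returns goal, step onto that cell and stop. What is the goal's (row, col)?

Act: sense[dir→north]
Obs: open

Act: push[x→north]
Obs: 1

Act: move[dir→north]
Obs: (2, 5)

Act: sense[dir→north]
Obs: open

Act: push[x→north]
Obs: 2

Act: move[dir→north]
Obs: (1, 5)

Act: sense[dir→north]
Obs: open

Act: push[x→north]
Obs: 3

Act: move[dir→north]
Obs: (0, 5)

Act: sense[dir→west]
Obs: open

Act: push[x→west]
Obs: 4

Act: move[dir→west]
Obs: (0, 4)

Act: sense[dir→west]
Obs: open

Act: push[x→west]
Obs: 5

Act: move[dir→west]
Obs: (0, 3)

Act: sense[dir→west]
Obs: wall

Act: sense[dir→south]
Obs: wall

Act: pop[]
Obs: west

Act: move[dir→east]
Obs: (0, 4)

Act: sense[dir→south]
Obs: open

Act: push[x→south]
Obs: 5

Act: move[dir→south]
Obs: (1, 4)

Act: sense[dir→south]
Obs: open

Act: push[x→south]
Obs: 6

Act: move[dir→south]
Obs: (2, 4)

Act: sense[dir→west]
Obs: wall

Act: sense[dir→south]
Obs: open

Act: push[x→south]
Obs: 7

Act: move[dir→south]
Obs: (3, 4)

Act: sense[dir→west]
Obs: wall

Act: sense[dir→south]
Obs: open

Act: push[x→south]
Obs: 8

Act: move[dir→south]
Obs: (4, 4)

Act: sense[dir→west]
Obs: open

Act: push[x→west]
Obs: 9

Act: move[dir→west]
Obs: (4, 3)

Act: sense[dir→west]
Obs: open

Act: push[x→west]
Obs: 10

Act: move[dir→west]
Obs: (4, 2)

Act: sense[dir→north]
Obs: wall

Act: sense[dir→west]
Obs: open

Act: push[x→west]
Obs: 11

Act: move[dir→west]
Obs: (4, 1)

Act: sense[dir→north]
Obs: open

Act: push[x→north]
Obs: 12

Act: move[dir→north]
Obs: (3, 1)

Act: sense[dir→north]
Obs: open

Act: push[x→north]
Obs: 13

Act: move[dir→north]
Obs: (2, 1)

Act: sense[dir→north]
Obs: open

Act: push[x→north]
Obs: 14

Act: move[dir→north]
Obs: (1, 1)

Act: sense[dir→north]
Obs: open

Act: push[x→north]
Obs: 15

Act: move[dir→north]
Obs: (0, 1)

Act: sense[dir→west]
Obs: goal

Act: move[dir→west]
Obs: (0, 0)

Answer: (0, 0)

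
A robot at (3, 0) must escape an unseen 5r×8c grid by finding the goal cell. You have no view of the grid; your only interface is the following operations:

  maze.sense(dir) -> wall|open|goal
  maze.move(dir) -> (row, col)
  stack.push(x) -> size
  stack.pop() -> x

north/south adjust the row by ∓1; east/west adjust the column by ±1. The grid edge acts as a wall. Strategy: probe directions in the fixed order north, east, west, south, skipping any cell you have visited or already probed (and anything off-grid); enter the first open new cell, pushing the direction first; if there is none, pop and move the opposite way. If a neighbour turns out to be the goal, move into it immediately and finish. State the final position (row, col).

Step: maze.sense[dir=north]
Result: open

Step: stack.push[x=north]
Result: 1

Step: maze.move[dir=north]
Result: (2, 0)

Step: maze.sense[dir=north]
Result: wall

Step: maze.sense[dir=east]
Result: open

Step: stack.push[x=east]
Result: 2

Step: maze.move[dir=east]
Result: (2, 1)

Step: maze.sense[dir=north]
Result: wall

Step: maze.sense[dir=east]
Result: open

Step: stack.push[x=east]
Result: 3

Step: maze.move[dir=east]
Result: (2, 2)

Step: maze.sense[dir=north]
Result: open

Step: stack.push[x=north]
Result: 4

Step: maze.move[dir=north]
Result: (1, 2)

Step: maze.sense[dir=north]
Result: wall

Step: maze.sense[dir=east]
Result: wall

Step: stack.pop[]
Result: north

Step: maze.move[dir=south]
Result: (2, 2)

Step: maze.sense[dir=east]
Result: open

Step: stack.push[x=east]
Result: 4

Step: maze.move[dir=east]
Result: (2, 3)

Step: maze.sense[dir=east]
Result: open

Step: stack.push[x=east]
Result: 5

Step: maze.move[dir=east]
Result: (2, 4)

Step: maze.sense[dir=north]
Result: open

Step: stack.push[x=north]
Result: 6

Step: maze.move[dir=north]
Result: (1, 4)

Step: maze.sense[dir=north]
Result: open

Step: stack.push[x=north]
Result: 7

Step: maze.move[dir=north]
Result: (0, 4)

Step: maze.sense[dir=east]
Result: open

Step: stack.push[x=east]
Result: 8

Step: maze.move[dir=east]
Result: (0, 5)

Step: maze.sense[dir=east]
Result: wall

Step: maze.sense[dir=south]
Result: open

Step: stack.push[x=south]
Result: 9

Step: maze.move[dir=south]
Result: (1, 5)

Step: maze.sense[dir=east]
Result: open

Step: stack.push[x=east]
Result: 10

Step: maze.move[dir=east]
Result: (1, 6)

Step: maze.sense[dir=east]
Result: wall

Step: maze.sense[dir=south]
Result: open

Step: stack.push[x=south]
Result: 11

Step: maze.move[dir=south]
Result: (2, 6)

Step: maze.sense[dir=east]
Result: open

Step: stack.push[x=east]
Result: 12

Step: maze.move[dir=east]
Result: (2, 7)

Step: maze.sense[dir=south]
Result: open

Step: stack.push[x=south]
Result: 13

Step: maze.move[dir=south]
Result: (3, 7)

Step: maze.sense[dir=west]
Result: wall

Step: maze.sense[dir=south]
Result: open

Step: stack.push[x=south]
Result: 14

Step: maze.move[dir=south]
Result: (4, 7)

Step: maze.sense[dir=west]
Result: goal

Step: maze.move[dir=west]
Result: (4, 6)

Answer: (4, 6)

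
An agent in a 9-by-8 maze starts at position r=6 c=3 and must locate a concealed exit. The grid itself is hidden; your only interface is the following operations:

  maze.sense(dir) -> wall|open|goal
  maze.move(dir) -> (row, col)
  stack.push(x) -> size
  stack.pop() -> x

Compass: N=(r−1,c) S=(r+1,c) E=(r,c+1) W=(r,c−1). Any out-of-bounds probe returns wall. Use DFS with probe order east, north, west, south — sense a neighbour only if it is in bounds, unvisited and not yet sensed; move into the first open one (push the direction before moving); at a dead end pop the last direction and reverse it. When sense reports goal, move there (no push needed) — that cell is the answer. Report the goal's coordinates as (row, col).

# maze.sense(dir: east) => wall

# maze.sense(dir: north) => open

# stack.push(x: north) => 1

# maze.move(dir: north) => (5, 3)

# maze.sense(dir: east) => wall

# maze.sense(dir: north) => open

# stack.push(x: north) => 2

# maze.move(dir: north) => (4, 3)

# maze.sense(dir: east) => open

# stack.push(x: east) => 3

# maze.move(dir: east) => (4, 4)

# maze.sense(dir: east) => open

# stack.push(x: east) => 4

# maze.move(dir: east) => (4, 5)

# maze.sense(dir: east) => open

# stack.push(x: east) => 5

# maze.move(dir: east) => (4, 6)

# maze.sense(dir: east) => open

# stack.push(x: east) => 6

# maze.move(dir: east) => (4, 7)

# maze.sense(dir: north) => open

# stack.push(x: north) => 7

# maze.move(dir: north) => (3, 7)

# maze.sense(dir: north) => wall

# maze.sense(dir: west) => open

# stack.push(x: west) => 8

# maze.move(dir: west) => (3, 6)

# maze.sense(dir: north) => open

# stack.push(x: north) => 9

# maze.move(dir: north) => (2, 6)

# maze.sense(dir: north) => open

# stack.push(x: north) => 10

# maze.move(dir: north) => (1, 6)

# maze.sense(dir: east) => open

# stack.push(x: east) => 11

# maze.move(dir: east) => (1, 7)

# maze.sense(dir: north) => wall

# stack.pop() => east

# maze.move(dir: west) => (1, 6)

# maze.sense(dir: north) => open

# stack.push(x: north) => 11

# maze.move(dir: north) => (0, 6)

# maze.sense(dir: west) => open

# stack.push(x: west) => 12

# maze.move(dir: west) => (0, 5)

# maze.sense(dir: west) => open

# stack.push(x: west) => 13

# maze.move(dir: west) => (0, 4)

# maze.sense(dir: west) => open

# stack.push(x: west) => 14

# maze.move(dir: west) => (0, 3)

# maze.sense(dir: west) => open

# stack.push(x: west) => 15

# maze.move(dir: west) => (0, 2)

# maze.sense(dir: west) => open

# stack.push(x: west) => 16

# maze.move(dir: west) => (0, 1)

# maze.sense(dir: west) => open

# stack.push(x: west) => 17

# maze.move(dir: west) => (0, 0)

# maze.sense(dir: south) => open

# stack.push(x: south) => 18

# maze.move(dir: south) => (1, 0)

# maze.sense(dir: east) => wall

# maze.sense(dir: south) => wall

# stack.pop() => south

# maze.move(dir: north) => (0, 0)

# stack.pop() => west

# maze.move(dir: east) => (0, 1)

# stack.pop() => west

# maze.move(dir: east) => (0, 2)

# maze.sense(dir: south) => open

# stack.push(x: south) => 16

# maze.move(dir: south) => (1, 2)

# maze.sense(dir: east) => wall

# maze.sense(dir: south) => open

# stack.push(x: south) => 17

# maze.move(dir: south) => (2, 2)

# maze.sense(dir: east) => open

# stack.push(x: east) => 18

# maze.move(dir: east) => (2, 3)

# maze.sense(dir: east) => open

# stack.push(x: east) => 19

# maze.move(dir: east) => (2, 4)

# maze.sense(dir: east) => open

# stack.push(x: east) => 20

# maze.move(dir: east) => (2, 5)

# maze.sense(dir: north) => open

# stack.push(x: north) => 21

# maze.move(dir: north) => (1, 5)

# maze.sense(dir: west) => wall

# stack.pop() => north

# maze.move(dir: south) => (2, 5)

# maze.sense(dir: south) => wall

# stack.pop() => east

# maze.move(dir: west) => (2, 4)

# maze.sense(dir: south) => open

# stack.push(x: south) => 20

# maze.move(dir: south) => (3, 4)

# maze.sense(dir: west) => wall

# stack.pop() => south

# maze.move(dir: north) => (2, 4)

# stack.pop() => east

# maze.move(dir: west) => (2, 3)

# stack.pop() => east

# maze.move(dir: west) => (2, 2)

# maze.sense(dir: west) => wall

# maze.sense(dir: south) => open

# stack.push(x: south) => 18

# maze.move(dir: south) => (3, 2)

# maze.sense(dir: west) => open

# stack.push(x: west) => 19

# maze.move(dir: west) => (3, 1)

# maze.sense(dir: west) => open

# stack.push(x: west) => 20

# maze.move(dir: west) => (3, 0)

# maze.sense(dir: south) => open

# stack.push(x: south) => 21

# maze.move(dir: south) => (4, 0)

# maze.sense(dir: east) => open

# stack.push(x: east) => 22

# maze.move(dir: east) => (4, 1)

# maze.sense(dir: east) => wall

# maze.sense(dir: south) => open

# stack.push(x: south) => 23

# maze.move(dir: south) => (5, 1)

# maze.sense(dir: east) => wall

# maze.sense(dir: west) => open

# stack.push(x: west) => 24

# maze.move(dir: west) => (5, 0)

# maze.sense(dir: south) => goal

# maze.move(dir: south) => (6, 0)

Answer: (6, 0)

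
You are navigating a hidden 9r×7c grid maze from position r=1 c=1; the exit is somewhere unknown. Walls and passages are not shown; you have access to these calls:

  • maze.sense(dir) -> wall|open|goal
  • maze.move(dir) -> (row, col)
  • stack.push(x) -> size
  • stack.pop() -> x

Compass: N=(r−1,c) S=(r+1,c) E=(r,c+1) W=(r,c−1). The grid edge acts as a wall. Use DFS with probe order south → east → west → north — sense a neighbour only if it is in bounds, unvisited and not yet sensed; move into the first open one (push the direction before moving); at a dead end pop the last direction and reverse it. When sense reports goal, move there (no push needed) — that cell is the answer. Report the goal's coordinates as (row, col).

$ sense dir→south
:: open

$ push x→south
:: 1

$ move dir→south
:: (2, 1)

$ sense dir→south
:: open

$ push x→south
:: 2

$ move dir→south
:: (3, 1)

$ sense dir→south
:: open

$ push x→south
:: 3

$ move dir→south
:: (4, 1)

$ sense dir→south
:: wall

$ sense dir→east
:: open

$ push x→east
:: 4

$ move dir→east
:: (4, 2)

$ sense dir→south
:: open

$ push x→south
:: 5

$ move dir→south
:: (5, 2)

$ sense dir→south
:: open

$ push x→south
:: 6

$ move dir→south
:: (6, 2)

$ sense dir→south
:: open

$ push x→south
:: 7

$ move dir→south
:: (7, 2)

$ sense dir→south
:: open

$ push x→south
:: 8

$ move dir→south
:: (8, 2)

$ sense dir→east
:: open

$ push x→east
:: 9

$ move dir→east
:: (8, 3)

$ sense dir→east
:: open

$ push x→east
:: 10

$ move dir→east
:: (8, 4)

$ sense dir→east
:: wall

$ sense dir→north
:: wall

$ pop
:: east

$ move dir→west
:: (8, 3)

$ sense dir→north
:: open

$ push x→north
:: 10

$ move dir→north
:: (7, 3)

$ sense dir→north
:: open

$ push x→north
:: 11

$ move dir→north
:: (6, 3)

$ sense dir→east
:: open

$ push x→east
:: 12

$ move dir→east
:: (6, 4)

$ sense dir→east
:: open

$ push x→east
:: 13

$ move dir→east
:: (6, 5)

$ sense dir→south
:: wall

$ sense dir→east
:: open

$ push x→east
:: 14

$ move dir→east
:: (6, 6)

$ sense dir→south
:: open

$ push x→south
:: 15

$ move dir→south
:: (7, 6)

$ sense dir→south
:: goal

$ move dir→south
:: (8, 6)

Answer: (8, 6)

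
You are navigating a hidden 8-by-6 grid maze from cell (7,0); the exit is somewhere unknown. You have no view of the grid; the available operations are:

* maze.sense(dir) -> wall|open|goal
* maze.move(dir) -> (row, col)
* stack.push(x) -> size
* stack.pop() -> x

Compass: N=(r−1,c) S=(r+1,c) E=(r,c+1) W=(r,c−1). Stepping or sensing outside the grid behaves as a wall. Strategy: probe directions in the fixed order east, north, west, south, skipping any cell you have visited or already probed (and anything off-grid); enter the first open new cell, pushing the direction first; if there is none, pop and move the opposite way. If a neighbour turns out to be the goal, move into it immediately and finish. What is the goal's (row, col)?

I call maze.sense(dir='east'), which returns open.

Now I run stack.push(x='east'), → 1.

I use maze.move(dir='east'), yielding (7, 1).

Next I call maze.sense(dir='east'), : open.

I call stack.push(x='east'), and get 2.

I call maze.move(dir='east'), yielding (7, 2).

Next I call maze.sense(dir='east'), giving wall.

I try maze.sense(dir='north'), and observe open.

I call stack.push(x='north'), and see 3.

I invoke maze.move(dir='north'), and see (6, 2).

I call maze.sense(dir='east'), and see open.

Next I call stack.push(x='east'), : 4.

I run maze.move(dir='east'), giving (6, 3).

I use maze.sense(dir='east'), — result: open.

Using stack.push(x='east'), : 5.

Now I run maze.move(dir='east'), and observe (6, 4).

I run maze.sense(dir='east'), which returns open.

I run stack.push(x='east'), which returns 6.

Next I call maze.move(dir='east'), : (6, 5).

I call maze.sense(dir='north'), giving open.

Then stack.push(x='north'), giving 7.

I use maze.move(dir='north'), yielding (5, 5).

I try maze.sense(dir='north'), which returns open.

Invoking stack.push(x='north'), and get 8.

Invoking maze.move(dir='north'), and get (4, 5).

Then maze.sense(dir='north'), — result: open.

I call stack.push(x='north'), : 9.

I invoke maze.move(dir='north'), → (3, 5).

I invoke maze.sense(dir='north'), and get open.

I run stack.push(x='north'), which returns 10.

Using maze.move(dir='north'), and see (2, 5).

Next I call maze.sense(dir='north'), → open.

I try stack.push(x='north'), → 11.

Then maze.move(dir='north'), — result: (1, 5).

I try maze.sense(dir='north'), which returns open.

Invoking stack.push(x='north'), and observe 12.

I run maze.move(dir='north'), giving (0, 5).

I use maze.sense(dir='west'), — result: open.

Now I run stack.push(x='west'), — result: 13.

Next I call maze.move(dir='west'), and observe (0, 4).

I invoke maze.sense(dir='west'), : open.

I call stack.push(x='west'), and observe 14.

Using maze.move(dir='west'), and get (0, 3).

I try maze.sense(dir='west'), → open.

Then stack.push(x='west'), and observe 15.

Next I call maze.move(dir='west'), — result: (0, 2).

I invoke maze.sense(dir='west'), yielding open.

I use stack.push(x='west'), → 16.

Now I run maze.move(dir='west'), giving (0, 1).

Calling maze.sense(dir='west'), → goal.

I call maze.move(dir='west'), and get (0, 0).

Answer: (0, 0)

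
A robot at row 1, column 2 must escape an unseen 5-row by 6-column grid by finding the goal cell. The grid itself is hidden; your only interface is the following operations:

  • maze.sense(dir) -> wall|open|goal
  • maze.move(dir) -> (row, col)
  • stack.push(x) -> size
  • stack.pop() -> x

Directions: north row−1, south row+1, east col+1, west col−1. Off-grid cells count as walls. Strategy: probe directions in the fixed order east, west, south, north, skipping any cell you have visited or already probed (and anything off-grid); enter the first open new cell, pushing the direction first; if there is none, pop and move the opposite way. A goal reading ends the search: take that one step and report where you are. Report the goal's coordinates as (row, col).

# 1. maze.sense(dir=east) -> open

# 2. stack.push(x=east) -> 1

# 3. maze.move(dir=east) -> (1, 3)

# 4. maze.sense(dir=east) -> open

# 5. stack.push(x=east) -> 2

# 6. maze.move(dir=east) -> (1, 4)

# 7. maze.sense(dir=east) -> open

# 8. stack.push(x=east) -> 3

# 9. maze.move(dir=east) -> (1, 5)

# 10. maze.sense(dir=south) -> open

# 11. stack.push(x=south) -> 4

# 12. maze.move(dir=south) -> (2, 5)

# 13. maze.sense(dir=west) -> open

# 14. stack.push(x=west) -> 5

# 15. maze.move(dir=west) -> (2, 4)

# 16. maze.sense(dir=west) -> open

# 17. stack.push(x=west) -> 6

# 18. maze.move(dir=west) -> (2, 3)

# 19. maze.sense(dir=west) -> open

# 20. stack.push(x=west) -> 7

# 21. maze.move(dir=west) -> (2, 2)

# 22. maze.sense(dir=west) -> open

# 23. stack.push(x=west) -> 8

# 24. maze.move(dir=west) -> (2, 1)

# 25. maze.sense(dir=west) -> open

# 26. stack.push(x=west) -> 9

# 27. maze.move(dir=west) -> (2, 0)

# 28. maze.sense(dir=south) -> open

# 29. stack.push(x=south) -> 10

# 30. maze.move(dir=south) -> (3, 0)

# 31. maze.sense(dir=east) -> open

# 32. stack.push(x=east) -> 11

# 33. maze.move(dir=east) -> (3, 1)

# 34. maze.sense(dir=east) -> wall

# 35. maze.sense(dir=south) -> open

# 36. stack.push(x=south) -> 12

# 37. maze.move(dir=south) -> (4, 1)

# 38. maze.sense(dir=east) -> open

# 39. stack.push(x=east) -> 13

# 40. maze.move(dir=east) -> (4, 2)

# 41. maze.sense(dir=east) -> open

# 42. stack.push(x=east) -> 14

# 43. maze.move(dir=east) -> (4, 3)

# 44. maze.sense(dir=east) -> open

# 45. stack.push(x=east) -> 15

# 46. maze.move(dir=east) -> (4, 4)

# 47. maze.sense(dir=east) -> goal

# 48. maze.move(dir=east) -> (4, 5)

Answer: (4, 5)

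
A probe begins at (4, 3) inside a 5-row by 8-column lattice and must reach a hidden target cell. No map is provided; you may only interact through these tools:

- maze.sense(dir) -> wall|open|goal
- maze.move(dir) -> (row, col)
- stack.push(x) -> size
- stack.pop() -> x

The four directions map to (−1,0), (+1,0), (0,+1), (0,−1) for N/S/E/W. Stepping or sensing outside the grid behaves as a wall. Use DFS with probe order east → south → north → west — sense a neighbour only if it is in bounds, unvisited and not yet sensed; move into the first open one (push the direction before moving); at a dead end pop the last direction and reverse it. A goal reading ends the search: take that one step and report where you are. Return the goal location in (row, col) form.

Step: maze.sense[dir='east']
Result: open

Step: stack.push[x='east']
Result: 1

Step: maze.move[dir='east']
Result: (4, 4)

Step: maze.sense[dir='east']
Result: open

Step: stack.push[x='east']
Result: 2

Step: maze.move[dir='east']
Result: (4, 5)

Step: maze.sense[dir='east']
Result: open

Step: stack.push[x='east']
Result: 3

Step: maze.move[dir='east']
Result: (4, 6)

Step: maze.sense[dir='east']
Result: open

Step: stack.push[x='east']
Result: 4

Step: maze.move[dir='east']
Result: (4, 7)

Step: maze.sense[dir='north']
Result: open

Step: stack.push[x='north']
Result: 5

Step: maze.move[dir='north']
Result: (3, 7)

Step: maze.sense[dir='north']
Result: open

Step: stack.push[x='north']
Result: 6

Step: maze.move[dir='north']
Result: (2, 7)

Step: maze.sense[dir='north']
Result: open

Step: stack.push[x='north']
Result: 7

Step: maze.move[dir='north']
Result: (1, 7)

Step: maze.sense[dir='north']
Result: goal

Step: maze.move[dir='north']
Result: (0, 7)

Answer: (0, 7)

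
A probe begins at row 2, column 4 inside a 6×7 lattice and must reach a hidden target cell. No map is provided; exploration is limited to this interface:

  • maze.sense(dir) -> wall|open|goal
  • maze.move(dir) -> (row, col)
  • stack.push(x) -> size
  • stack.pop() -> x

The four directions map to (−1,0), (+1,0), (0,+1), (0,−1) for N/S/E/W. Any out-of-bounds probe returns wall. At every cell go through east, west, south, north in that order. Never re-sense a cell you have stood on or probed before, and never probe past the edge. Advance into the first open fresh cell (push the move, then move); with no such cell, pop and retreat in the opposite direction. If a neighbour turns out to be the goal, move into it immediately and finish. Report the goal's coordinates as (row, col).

I use maze.sense with dir='east', and observe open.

I run stack.push with x='east', which returns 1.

I try maze.move with dir='east', : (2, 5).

Now I run maze.sense with dir='east', → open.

I invoke stack.push with x='east', and see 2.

I run maze.move with dir='east', and see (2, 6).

Now I run maze.sense with dir='south', — result: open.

Then stack.push with x='south', giving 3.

Using maze.move with dir='south', yielding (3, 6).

Invoking maze.sense with dir='west', yielding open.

Next I call stack.push with x='west', — result: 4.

Calling maze.move with dir='west', — result: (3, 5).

Now I run maze.sense with dir='west', which returns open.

Then stack.push with x='west', and observe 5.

Now I run maze.move with dir='west', which returns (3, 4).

Invoking maze.sense with dir='west', giving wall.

Calling maze.sense with dir='south', : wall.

I try stack.pop(), giving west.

Next I call maze.move with dir='east', : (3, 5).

I try maze.sense with dir='south', → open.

Using stack.push with x='south', yielding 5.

Next I call maze.move with dir='south', and observe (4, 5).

Calling maze.sense with dir='east', giving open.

I call stack.push with x='east', and get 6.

Now I run maze.move with dir='east', yielding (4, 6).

Now I run maze.sense with dir='south', and get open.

I use stack.push with x='south', : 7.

Calling maze.move with dir='south', and get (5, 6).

I try maze.sense with dir='west', : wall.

Calling stack.pop, which returns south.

Invoking maze.move with dir='north', and get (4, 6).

Invoking stack.pop, yielding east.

I use maze.move with dir='west', and see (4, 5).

I use stack.pop, — result: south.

Then maze.move with dir='north', → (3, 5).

I call stack.pop(), : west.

Using maze.move with dir='east', yielding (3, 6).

I try stack.pop(), giving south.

Now I run maze.move with dir='north', giving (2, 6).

I call maze.sense with dir='north', and observe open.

Next I call stack.push with x='north', yielding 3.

I try maze.move with dir='north', → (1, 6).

Invoking maze.sense with dir='west', → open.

Using stack.push with x='west', and observe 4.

Calling maze.move with dir='west', : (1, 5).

I use maze.sense with dir='west', and get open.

Now I run stack.push with x='west', — result: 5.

I run maze.move with dir='west', and see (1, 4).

Now I run maze.sense with dir='west', giving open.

I use stack.push with x='west', yielding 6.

I try maze.move with dir='west', and get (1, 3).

I invoke maze.sense with dir='west', — result: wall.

I call maze.sense with dir='south', and see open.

I use stack.push with x='south', : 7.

Invoking maze.move with dir='south', and see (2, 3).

I run maze.sense with dir='west', yielding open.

Using stack.push with x='west', → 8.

I use maze.move with dir='west', giving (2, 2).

I invoke maze.sense with dir='west', giving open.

Next I call stack.push with x='west', — result: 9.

Now I run maze.move with dir='west', yielding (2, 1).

I invoke maze.sense with dir='west', : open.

I call stack.push with x='west', yielding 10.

Then maze.move with dir='west', → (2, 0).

I call maze.sense with dir='south', giving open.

I try stack.push with x='south', and observe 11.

I invoke maze.move with dir='south', and observe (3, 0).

Using maze.sense with dir='east', and observe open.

Now I run stack.push with x='east', which returns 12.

Then maze.move with dir='east', yielding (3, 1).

Using maze.sense with dir='east', and observe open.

Then stack.push with x='east', which returns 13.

Then maze.move with dir='east', and get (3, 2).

I use maze.sense with dir='south', — result: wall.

Now I run stack.pop, — result: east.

I try maze.move with dir='west', which returns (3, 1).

I invoke maze.sense with dir='south', — result: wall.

Next I call stack.pop, which returns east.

Invoking maze.move with dir='west', — result: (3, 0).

I run maze.sense with dir='south', giving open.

I call stack.push with x='south', which returns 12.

Next I call maze.move with dir='south', yielding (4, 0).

Using maze.sense with dir='south', : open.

Calling stack.push with x='south', and observe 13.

I call maze.move with dir='south', and get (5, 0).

I try maze.sense with dir='east', which returns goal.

I invoke maze.move with dir='east', yielding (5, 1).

Answer: (5, 1)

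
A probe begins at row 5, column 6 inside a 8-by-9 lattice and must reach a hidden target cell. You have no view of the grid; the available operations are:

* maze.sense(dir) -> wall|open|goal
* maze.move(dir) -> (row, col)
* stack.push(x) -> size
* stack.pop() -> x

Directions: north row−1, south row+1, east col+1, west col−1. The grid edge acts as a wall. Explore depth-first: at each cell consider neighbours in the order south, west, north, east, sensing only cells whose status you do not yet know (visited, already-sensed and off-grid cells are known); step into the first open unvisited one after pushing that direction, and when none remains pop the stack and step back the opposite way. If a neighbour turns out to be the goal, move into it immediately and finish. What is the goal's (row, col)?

CALL maze.sense[dir→south]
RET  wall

CALL maze.sense[dir→west]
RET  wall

CALL maze.sense[dir→north]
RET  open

CALL stack.push[x→north]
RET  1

CALL maze.move[dir→north]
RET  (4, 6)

CALL maze.sense[dir→west]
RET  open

CALL stack.push[x→west]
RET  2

CALL maze.move[dir→west]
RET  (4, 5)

CALL maze.sense[dir→west]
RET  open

CALL stack.push[x→west]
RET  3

CALL maze.move[dir→west]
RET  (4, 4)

CALL maze.sense[dir→south]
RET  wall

CALL maze.sense[dir→west]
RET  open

CALL stack.push[x→west]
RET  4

CALL maze.move[dir→west]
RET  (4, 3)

CALL maze.sense[dir→south]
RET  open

CALL stack.push[x→south]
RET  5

CALL maze.move[dir→south]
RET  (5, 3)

CALL maze.sense[dir→south]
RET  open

CALL stack.push[x→south]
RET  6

CALL maze.move[dir→south]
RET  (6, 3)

CALL maze.sense[dir→south]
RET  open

CALL stack.push[x→south]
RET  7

CALL maze.move[dir→south]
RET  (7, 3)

CALL maze.sense[dir→west]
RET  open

CALL stack.push[x→west]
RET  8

CALL maze.move[dir→west]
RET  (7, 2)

CALL maze.sense[dir→west]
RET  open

CALL stack.push[x→west]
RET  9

CALL maze.move[dir→west]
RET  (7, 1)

CALL maze.sense[dir→west]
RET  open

CALL stack.push[x→west]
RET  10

CALL maze.move[dir→west]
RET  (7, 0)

CALL maze.sense[dir→north]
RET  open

CALL stack.push[x→north]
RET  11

CALL maze.move[dir→north]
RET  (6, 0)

CALL maze.sense[dir→north]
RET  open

CALL stack.push[x→north]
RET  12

CALL maze.move[dir→north]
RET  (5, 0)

CALL maze.sense[dir→north]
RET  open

CALL stack.push[x→north]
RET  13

CALL maze.move[dir→north]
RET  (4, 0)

CALL maze.sense[dir→north]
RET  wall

CALL maze.sense[dir→east]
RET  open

CALL stack.push[x→east]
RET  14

CALL maze.move[dir→east]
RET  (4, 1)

CALL maze.sense[dir→south]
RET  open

CALL stack.push[x→south]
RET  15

CALL maze.move[dir→south]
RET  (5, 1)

CALL maze.sense[dir→south]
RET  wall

CALL maze.sense[dir→east]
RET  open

CALL stack.push[x→east]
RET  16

CALL maze.move[dir→east]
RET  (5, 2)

CALL maze.sense[dir→south]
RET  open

CALL stack.push[x→south]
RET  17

CALL maze.move[dir→south]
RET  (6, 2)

CALL stack.pop[]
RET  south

CALL maze.move[dir→north]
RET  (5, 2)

CALL maze.sense[dir→north]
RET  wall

CALL stack.pop[]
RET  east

CALL maze.move[dir→west]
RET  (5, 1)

CALL stack.pop[]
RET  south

CALL maze.move[dir→north]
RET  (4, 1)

CALL maze.sense[dir→north]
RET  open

CALL stack.push[x→north]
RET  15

CALL maze.move[dir→north]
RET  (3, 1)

CALL maze.sense[dir→north]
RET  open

CALL stack.push[x→north]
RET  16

CALL maze.move[dir→north]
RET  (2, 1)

CALL maze.sense[dir→west]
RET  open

CALL stack.push[x→west]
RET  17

CALL maze.move[dir→west]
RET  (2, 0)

CALL maze.sense[dir→north]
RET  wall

CALL stack.pop[]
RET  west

CALL maze.move[dir→east]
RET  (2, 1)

CALL maze.sense[dir→north]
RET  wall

CALL maze.sense[dir→east]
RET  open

CALL stack.push[x→east]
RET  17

CALL maze.move[dir→east]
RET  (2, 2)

CALL maze.sense[dir→south]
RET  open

CALL stack.push[x→south]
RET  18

CALL maze.move[dir→south]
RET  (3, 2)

CALL maze.sense[dir→east]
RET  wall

CALL stack.pop[]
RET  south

CALL maze.move[dir→north]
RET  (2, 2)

CALL maze.sense[dir→north]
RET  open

CALL stack.push[x→north]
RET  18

CALL maze.move[dir→north]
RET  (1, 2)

CALL maze.sense[dir→north]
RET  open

CALL stack.push[x→north]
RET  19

CALL maze.move[dir→north]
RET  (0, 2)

CALL maze.sense[dir→west]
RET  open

CALL stack.push[x→west]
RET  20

CALL maze.move[dir→west]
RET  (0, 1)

CALL maze.sense[dir→west]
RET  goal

CALL maze.move[dir→west]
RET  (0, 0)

Answer: (0, 0)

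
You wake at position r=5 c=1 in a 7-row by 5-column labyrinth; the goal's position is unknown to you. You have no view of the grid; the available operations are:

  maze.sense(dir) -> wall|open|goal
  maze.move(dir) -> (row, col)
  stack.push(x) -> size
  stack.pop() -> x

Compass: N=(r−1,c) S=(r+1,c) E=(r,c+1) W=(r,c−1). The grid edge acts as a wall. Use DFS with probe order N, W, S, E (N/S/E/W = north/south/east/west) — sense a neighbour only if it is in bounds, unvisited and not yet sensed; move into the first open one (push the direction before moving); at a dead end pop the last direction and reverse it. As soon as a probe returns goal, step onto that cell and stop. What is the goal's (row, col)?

% sense dir→north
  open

% push x→north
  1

% move dir→north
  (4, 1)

% sense dir→north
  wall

% sense dir→west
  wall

% sense dir→east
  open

% push x→east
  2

% move dir→east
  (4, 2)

% sense dir→north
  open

% push x→north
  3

% move dir→north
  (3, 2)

% sense dir→north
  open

% push x→north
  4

% move dir→north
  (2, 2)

% sense dir→north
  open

% push x→north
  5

% move dir→north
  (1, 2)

% sense dir→north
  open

% push x→north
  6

% move dir→north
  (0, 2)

% sense dir→west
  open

% push x→west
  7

% move dir→west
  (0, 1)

% sense dir→west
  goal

% move dir→west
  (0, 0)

Answer: (0, 0)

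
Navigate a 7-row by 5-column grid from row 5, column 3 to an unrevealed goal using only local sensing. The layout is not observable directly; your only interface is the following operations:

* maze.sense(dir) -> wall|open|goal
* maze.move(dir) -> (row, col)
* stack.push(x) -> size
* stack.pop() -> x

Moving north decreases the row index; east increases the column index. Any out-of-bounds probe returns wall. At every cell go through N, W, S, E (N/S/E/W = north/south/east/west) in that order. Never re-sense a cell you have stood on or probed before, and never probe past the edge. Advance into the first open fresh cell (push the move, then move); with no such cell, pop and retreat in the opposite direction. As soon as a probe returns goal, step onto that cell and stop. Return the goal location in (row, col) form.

! 1. maze.sense(dir→north) ~> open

! 2. stack.push(x→north) ~> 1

! 3. maze.move(dir→north) ~> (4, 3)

! 4. maze.sense(dir→north) ~> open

! 5. stack.push(x→north) ~> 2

! 6. maze.move(dir→north) ~> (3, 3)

! 7. maze.sense(dir→north) ~> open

! 8. stack.push(x→north) ~> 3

! 9. maze.move(dir→north) ~> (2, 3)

! 10. maze.sense(dir→north) ~> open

! 11. stack.push(x→north) ~> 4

! 12. maze.move(dir→north) ~> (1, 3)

! 13. maze.sense(dir→north) ~> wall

! 14. maze.sense(dir→west) ~> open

! 15. stack.push(x→west) ~> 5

! 16. maze.move(dir→west) ~> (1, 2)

! 17. maze.sense(dir→north) ~> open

! 18. stack.push(x→north) ~> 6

! 19. maze.move(dir→north) ~> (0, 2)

! 20. maze.sense(dir→west) ~> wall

! 21. stack.pop() ~> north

! 22. maze.move(dir→south) ~> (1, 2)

! 23. maze.sense(dir→west) ~> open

! 24. stack.push(x→west) ~> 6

! 25. maze.move(dir→west) ~> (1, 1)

! 26. maze.sense(dir→west) ~> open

! 27. stack.push(x→west) ~> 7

! 28. maze.move(dir→west) ~> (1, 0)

! 29. maze.sense(dir→north) ~> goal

! 30. maze.move(dir→north) ~> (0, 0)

Answer: (0, 0)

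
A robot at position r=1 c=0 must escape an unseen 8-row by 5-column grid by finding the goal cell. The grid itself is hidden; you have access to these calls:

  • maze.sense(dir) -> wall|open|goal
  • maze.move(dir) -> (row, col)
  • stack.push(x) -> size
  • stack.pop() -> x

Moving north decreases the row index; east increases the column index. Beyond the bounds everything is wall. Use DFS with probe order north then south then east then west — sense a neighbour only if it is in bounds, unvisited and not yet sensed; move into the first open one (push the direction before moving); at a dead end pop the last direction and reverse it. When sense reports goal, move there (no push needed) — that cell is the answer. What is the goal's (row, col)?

-- 1. sense(dir='north') == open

-- 2. push(x='north') == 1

-- 3. move(dir='north') == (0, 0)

-- 4. sense(dir='east') == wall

-- 5. pop() == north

-- 6. move(dir='south') == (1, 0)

-- 7. sense(dir='south') == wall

-- 8. sense(dir='east') == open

-- 9. push(x='east') == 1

-- 10. move(dir='east') == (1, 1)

-- 11. sense(dir='south') == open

-- 12. push(x='south') == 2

-- 13. move(dir='south') == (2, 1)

-- 14. sense(dir='south') == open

-- 15. push(x='south') == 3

-- 16. move(dir='south') == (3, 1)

-- 17. sense(dir='south') == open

-- 18. push(x='south') == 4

-- 19. move(dir='south') == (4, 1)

-- 20. sense(dir='south') == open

-- 21. push(x='south') == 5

-- 22. move(dir='south') == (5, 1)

-- 23. sense(dir='south') == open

-- 24. push(x='south') == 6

-- 25. move(dir='south') == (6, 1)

-- 26. sense(dir='south') == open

-- 27. push(x='south') == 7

-- 28. move(dir='south') == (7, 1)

-- 29. sense(dir='east') == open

-- 30. push(x='east') == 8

-- 31. move(dir='east') == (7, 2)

-- 32. sense(dir='north') == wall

-- 33. sense(dir='east') == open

-- 34. push(x='east') == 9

-- 35. move(dir='east') == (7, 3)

-- 36. sense(dir='north') == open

-- 37. push(x='north') == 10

-- 38. move(dir='north') == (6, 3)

-- 39. sense(dir='north') == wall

-- 40. sense(dir='east') == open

-- 41. push(x='east') == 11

-- 42. move(dir='east') == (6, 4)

-- 43. sense(dir='north') == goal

-- 44. move(dir='north') == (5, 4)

Answer: (5, 4)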